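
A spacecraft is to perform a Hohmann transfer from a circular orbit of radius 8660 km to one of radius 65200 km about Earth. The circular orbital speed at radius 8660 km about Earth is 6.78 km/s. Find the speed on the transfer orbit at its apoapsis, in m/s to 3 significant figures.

v = 1200 m/s

From the circular-orbit relation v² = μ/r at r = 8660 km: μ = v²r = (6.78)² × 8660 = 3.98086×10^5 km³/s².
Transfer-ellipse semi-major axis a_t = (r₁ + r₂)/2 = (8660 + 65200)/2 = 36930 km.
At apoapsis, r = 65200 km.
From the vis-viva equation, v = √[μ(2/r − 1/a_t)] = 1.197 km/s.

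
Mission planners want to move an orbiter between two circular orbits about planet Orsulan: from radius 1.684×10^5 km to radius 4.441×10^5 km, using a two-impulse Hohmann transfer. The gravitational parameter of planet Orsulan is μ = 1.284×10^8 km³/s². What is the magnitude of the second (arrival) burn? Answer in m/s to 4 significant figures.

Semi-major axis of the transfer orbit: a_t = (1.684×10^5 + 4.441×10^5)/2 = 3.0625×10^5 km.
On the circular orbit at r = 4.441×10^5 km, v_c = √(μ/r) = 17.004 km/s.
Transfer-orbit speed at the same r (vis-viva, a = a_t): v_t = √[μ(2/r − 1/a_t)] = 12.609 km/s.
Δv₂ = |v_t − v_c| = |12.609 − 17.004| = 4.395 km/s.

Δv₂ = 4395 m/s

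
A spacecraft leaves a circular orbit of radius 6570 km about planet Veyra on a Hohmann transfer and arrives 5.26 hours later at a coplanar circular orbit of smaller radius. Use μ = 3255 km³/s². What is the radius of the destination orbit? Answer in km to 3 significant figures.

r₂ = 3250 km

Transfer time t = 5.26 hours = 18936 s, and t = π√(a_t³/μ).
So a_t = (μ t²/π²)^(1/3) = (3255 × (18936)² / π²)^(1/3) = 4908.4 km.
Since a_t = (r₁ + r₂)/2, r₂ = 2a_t − r₁ = 2×4908.4 − 6570 = 3246.8 km.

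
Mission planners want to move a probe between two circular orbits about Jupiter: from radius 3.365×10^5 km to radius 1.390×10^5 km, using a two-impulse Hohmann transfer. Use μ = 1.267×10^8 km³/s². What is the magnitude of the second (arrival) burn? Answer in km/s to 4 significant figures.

Semi-major axis of the transfer orbit: a_t = (3.365×10^5 + 1.390×10^5)/2 = 2.3775×10^5 km.
Circular speed at r = 1.390×10^5 km: v_c = √(μ/r) = 30.191 km/s.
Vis-viva on the transfer ellipse at r = 1.390×10^5 km gives v_t = √[μ(2/r − 1/a_t)] = 35.918 km/s.
Δv₂ = |v_t − v_c| = |35.918 − 30.191| = 5.727 km/s.

Δv₂ = 5.727 km/s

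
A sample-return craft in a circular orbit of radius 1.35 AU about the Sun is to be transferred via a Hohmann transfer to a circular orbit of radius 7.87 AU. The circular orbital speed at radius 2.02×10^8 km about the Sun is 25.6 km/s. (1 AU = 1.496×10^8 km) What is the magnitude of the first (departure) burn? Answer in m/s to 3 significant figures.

From the circular-orbit relation v² = μ/r at r = 2.02×10^8 km: μ = v²r = (25.6)² × 2.02×10^8 = 1.32383×10^11 km³/s².
In km: r₁ = 1.35 × 1.496×10^8 = 2.0196×10^8 km; r₂ = 7.87 × 1.496×10^8 = 1.177352×10^9 km.
Semi-major axis of the transfer orbit: a_t = (2.0196×10^8 + 1.177352×10^9)/2 = 6.89656×10^8 km.
On the circular orbit at r = 2.0196×10^8 km, v_c = √(μ/r) = 25.603 km/s.
Transfer-orbit speed at the same r (vis-viva, a = a_t): v_t = √[μ(2/r − 1/a_t)] = 33.452 km/s.
Δv₁ = |v_t − v_c| = |33.452 − 25.603| = 7.849 km/s.

Δv₁ = 7850 m/s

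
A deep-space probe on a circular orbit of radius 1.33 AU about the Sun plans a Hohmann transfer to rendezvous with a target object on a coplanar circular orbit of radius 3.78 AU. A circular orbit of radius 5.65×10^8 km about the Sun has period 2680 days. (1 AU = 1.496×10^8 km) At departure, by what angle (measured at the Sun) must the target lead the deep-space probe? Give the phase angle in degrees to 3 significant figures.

From Kepler's third law T² = 4π²r³/μ at r = 5.65×10^8 km, T = 2680 days = 2680 × 86400 s = 2.31552×10^8 s: μ = 4π²r³/T² = 1.32803×10^11 km³/s².
In km: r₁ = 1.33 × 1.496×10^8 = 1.98968×10^8 km; r₂ = 3.78 × 1.496×10^8 = 5.65488×10^8 km.
The Hohmann ellipse has a_t = (r₁ + r₂)/2 = 3.82228×10^8 km.
The half-period of the transfer ellipse is t = π√(a_t³/μ) = 6.442×10^7 s.
The target's mean motion on its circular orbit is ω₂ = √(μ/r₂³) = 2.710×10^-8 rad/s.
Angle swept by the target during transfer: ω₂·t = 1.746 rad = 100.0°.
Arrival is 180° from departure on the ellipse, so φ = 180° − 100.0° = 80.0°.

φ = 80.0°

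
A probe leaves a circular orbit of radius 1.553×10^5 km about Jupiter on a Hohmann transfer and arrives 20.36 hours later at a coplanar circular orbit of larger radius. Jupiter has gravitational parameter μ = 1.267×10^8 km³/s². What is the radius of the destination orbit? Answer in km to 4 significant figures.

r₂ = 6.649×10^5 km

Transfer time t = 20.36 hours = 73296 s, and t = π√(a_t³/μ).
So a_t = (μ t²/π²)^(1/3) = (1.267×10^8 × (73296)² / π²)^(1/3) = 4.1009×10^5 km.
Since a_t = (r₁ + r₂)/2, r₂ = 2a_t − r₁ = 2×4.1009×10^5 − 1.553×10^5 = 6.6488×10^5 km.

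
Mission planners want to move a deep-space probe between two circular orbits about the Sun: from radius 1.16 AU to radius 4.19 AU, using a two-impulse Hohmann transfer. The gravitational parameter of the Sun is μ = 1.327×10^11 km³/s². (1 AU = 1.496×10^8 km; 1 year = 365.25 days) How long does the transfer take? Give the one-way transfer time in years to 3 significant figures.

t = 2.19 years

In km: r₁ = 1.16 × 1.496×10^8 = 1.73536×10^8 km; r₂ = 4.19 × 1.496×10^8 = 6.26824×10^8 km.
Transfer-ellipse semi-major axis a_t = (r₁ + r₂)/2 = (1.73536×10^8 + 6.26824×10^8)/2 = 4.0018×10^8 km.
Transfer time t = π√(a_t³/μ) = π√((4.0018×10^8)³ / 1.327×10^11) = 6.904×10^7 s.
Converting: 6.904×10^7 s ÷ 3.15576×10^7 s/year (365.25 × 86400) = 2.19 years.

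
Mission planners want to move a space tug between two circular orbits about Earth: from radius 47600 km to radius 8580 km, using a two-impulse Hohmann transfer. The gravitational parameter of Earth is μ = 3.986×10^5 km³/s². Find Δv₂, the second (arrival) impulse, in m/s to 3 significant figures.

The Hohmann ellipse has a_t = (r₁ + r₂)/2 = 28090 km.
Circular speed at r = 8580 km: v_c = √(μ/r) = 6.816 km/s.
Transfer-orbit speed at the same r (vis-viva, a = a_t): v_t = √[μ(2/r − 1/a_t)] = 8.873 km/s.
Δv₂ = |v_t − v_c| = |8.873 − 6.816| = 2.057 km/s.

Δv₂ = 2060 m/s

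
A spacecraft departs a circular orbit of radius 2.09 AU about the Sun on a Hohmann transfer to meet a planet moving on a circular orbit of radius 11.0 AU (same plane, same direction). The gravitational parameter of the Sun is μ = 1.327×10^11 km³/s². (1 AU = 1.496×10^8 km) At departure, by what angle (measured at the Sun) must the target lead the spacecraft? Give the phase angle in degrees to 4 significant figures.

φ = 97.39°

In km: r₁ = 2.09 × 1.496×10^8 = 3.12664×10^8 km; r₂ = 11.0 × 1.496×10^8 = 1.6456×10^9 km.
Transfer-ellipse semi-major axis a_t = (r₁ + r₂)/2 = (3.12664×10^8 + 1.6456×10^9)/2 = 9.79132×10^8 km.
The half-period of the transfer ellipse is t = π√(a_t³/μ) = 2.6423×10^8 s.
Target angular speed ω₂ = √(μ/r₂³) = 5.4569×10^-9 rad/s.
Angle swept by the target during transfer: ω₂·t = 1.4419 rad = 82.61°.
Arrival is 180° from departure on the ellipse, so φ = 180° − 82.61° = 97.39°.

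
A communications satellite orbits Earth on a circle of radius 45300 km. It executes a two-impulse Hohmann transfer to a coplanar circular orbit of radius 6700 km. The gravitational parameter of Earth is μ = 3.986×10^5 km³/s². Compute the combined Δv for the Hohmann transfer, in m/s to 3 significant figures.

Δv = 3930 m/s

The Hohmann ellipse has a_t = (r₁ + r₂)/2 = 26000 km.
Circular speed at r₁: v₁ = √(μ/r₁) = √(3.986×10^5/45300) = 2.9663 km/s.
On the transfer ellipse at r₁, vis-viva equation gives v_a = √[μ(2/r₁ − 1/a_t)] = 1.5058 km/s.
First burn Δv₁ = |v_a − v₁| = 1.4605 km/s.
At r₂, v₂ = √(μ/r₂) = 7.7131 km/s.
Transfer-orbit speed at r₂: v_p = √[μ(2/r₂ − 1/a_t)] = 10.181 km/s.
Second burn Δv₂ = |v₂ − v_p| = 2.4679 km/s.
Δv = Δv₁ + Δv₂ = 1.4605 + 2.4679 = 3.928 km/s.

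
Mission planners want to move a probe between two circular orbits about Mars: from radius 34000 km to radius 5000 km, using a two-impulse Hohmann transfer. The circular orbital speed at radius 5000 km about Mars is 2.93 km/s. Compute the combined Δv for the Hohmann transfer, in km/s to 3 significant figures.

From the circular-orbit relation v² = μ/r at r = 5000 km: μ = v²r = (2.93)² × 5000 = 42924.5 km³/s².
Semi-major axis of the transfer orbit: a_t = (34000 + 5000)/2 = 19500 km.
At r₁ the circular-orbit speed is v₁ = √(μ/r₁) = 1.1236 km/s.
On the transfer ellipse at r₁, v² = μ(2/r − 1/a) gives v_a = √[μ(2/r₁ − 1/a_t)] = 0.56896 km/s.
First burn Δv₁ = |v_a − v₁| = 0.55464 km/s.
Circular speed at r₂: v₂ = √(μ/r₂) = 2.93000 km/s.
Transfer-orbit speed at r₂: v_p = √[μ(2/r₂ − 1/a_t)] = 3.86892 km/s.
Second burn Δv₂ = |v₂ − v_p| = 0.93892 km/s.
Total Δv = Δv₁ + Δv₂ = 1.494 km/s.

Δv = 1.49 km/s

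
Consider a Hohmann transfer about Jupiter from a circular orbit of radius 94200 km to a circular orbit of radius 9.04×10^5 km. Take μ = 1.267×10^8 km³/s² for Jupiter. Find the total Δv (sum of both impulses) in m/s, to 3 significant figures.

Semi-major axis of the transfer orbit: a_t = (94200 + 9.040×10^5)/2 = 4.991×10^5 km.
Circular speed at r₁: v₁ = √(μ/r₁) = √(1.267×10^8/94200) = 36.6744 km/s.
Transfer-orbit speed at r₁ (vis-viva equation): v_p = √[μ(2/r₁ − 1/a_t)] = 49.3575 km/s.
First burn Δv₁ = |v_p − v₁| = 12.683 km/s.
Circular speed at r₂: v₂ = √(μ/r₂) = 11.8387 km/s.
Transfer-orbit speed at r₂: v_a = √[μ(2/r₂ − 1/a_t)] = 5.14323 km/s.
Second burn Δv₂ = |v₂ − v_a| = 6.6955 km/s.
Δv = Δv₁ + Δv₂ = 12.683 + 6.6955 = 19.38 km/s.

Δv = 19400 m/s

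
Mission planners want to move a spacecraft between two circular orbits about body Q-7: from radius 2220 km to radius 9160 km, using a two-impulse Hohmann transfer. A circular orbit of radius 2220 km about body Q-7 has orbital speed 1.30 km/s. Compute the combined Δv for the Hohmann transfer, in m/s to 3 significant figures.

Δv = 590 m/s

From the circular-orbit relation v² = μ/r at r = 2220 km: μ = v²r = (1.30)² × 2220 = 3751.80 km³/s².
The Hohmann ellipse has a_t = (r₁ + r₂)/2 = 5690 km.
At r₁ the circular-orbit speed is v₁ = √(μ/r₁) = 1.30000 km/s.
On the transfer ellipse at r₁, v² = μ(2/r − 1/a) gives v_p = √[μ(2/r₁ − 1/a_t)] = 1.64943 km/s.
First burn Δv₁ = |v_p − v₁| = 0.34943 km/s.
Circular speed at r₂: v₂ = √(μ/r₂) = 0.639988 km/s.
Transfer-orbit speed at r₂: v_a = √[μ(2/r₂ − 1/a_t)] = 0.399754 km/s.
Second burn Δv₂ = |v₂ − v_a| = 0.24023 km/s.
Total Δv = Δv₁ + Δv₂ = 0.5897 km/s.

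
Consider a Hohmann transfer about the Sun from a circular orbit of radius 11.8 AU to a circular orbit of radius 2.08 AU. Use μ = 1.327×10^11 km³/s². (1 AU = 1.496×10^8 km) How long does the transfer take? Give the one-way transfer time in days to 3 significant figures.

t = 3340 days

In km: r₁ = 11.8 × 1.496×10^8 = 1.76528×10^9 km; r₂ = 2.08 × 1.496×10^8 = 3.11168×10^8 km.
The Hohmann ellipse has a_t = (r₁ + r₂)/2 = 1.038224×10^9 km.
Half the transfer-orbit period gives t = π√(a_t³/μ) = 2.885×10^8 s.
Converting: 2.885×10^8 s ÷ 86400 s/day = 3340 days.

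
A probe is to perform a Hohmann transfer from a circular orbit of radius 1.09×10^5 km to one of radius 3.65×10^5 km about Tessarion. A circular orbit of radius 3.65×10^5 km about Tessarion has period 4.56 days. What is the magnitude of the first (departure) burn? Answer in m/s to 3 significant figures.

From Kepler's third law T² = 4π²r³/μ at r = 3.65×10^5 km, T = 4.56 days = 4.56 × 86400 s = 3.93984×10^5 s: μ = 4π²r³/T² = 1.23675×10^7 km³/s².
Semi-major axis of the transfer orbit: a_t = (1.090×10^5 + 3.650×10^5)/2 = 2.370×10^5 km.
Circular speed at r = 1.090×10^5 km: v_c = √(μ/r) = 10.652 km/s.
Vis-viva on the transfer ellipse at r = 1.090×10^5 km gives v_t = √[μ(2/r − 1/a_t)] = 13.219 km/s.
Δv₁ = |v_t − v_c| = |13.219 − 10.652| = 2.567 km/s.

Δv₁ = 2570 m/s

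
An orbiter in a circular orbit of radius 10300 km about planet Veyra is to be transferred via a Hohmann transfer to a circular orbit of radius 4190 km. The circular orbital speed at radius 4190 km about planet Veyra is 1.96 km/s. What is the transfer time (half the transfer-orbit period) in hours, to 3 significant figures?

t = 4.24 hours

From the circular-orbit relation v² = μ/r at r = 4190 km: μ = v²r = (1.96)² × 4190 = 16096.3 km³/s².
The Hohmann ellipse has a_t = (r₁ + r₂)/2 = 7245 km.
By Kepler's third law the transfer-orbit period is T = 2π√(a_t³/μ), so t = T/2 = 15270 s.
Converting: 15270 s ÷ 3600 s/hour = 4.24 hours.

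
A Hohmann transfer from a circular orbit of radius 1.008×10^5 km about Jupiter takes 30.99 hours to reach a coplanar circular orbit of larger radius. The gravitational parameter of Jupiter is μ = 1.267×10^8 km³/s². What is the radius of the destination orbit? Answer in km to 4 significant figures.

Transfer time t = 30.99 hours = 1.11564×10^5 s, and t = π√(a_t³/μ).
So a_t = (μ t²/π²)^(1/3) = (1.267×10^8 × (1.11564×10^5)² / π²)^(1/3) = 5.4264×10^5 km.
Since a_t = (r₁ + r₂)/2, r₂ = 2a_t − r₁ = 2×5.4264×10^5 − 1.008×10^5 = 9.8448×10^5 km.

r₂ = 9.845×10^5 km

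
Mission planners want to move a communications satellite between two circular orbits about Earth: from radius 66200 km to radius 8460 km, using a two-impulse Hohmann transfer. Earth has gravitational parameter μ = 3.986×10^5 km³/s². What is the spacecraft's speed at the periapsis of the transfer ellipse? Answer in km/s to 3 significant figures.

The Hohmann ellipse has a_t = (r₁ + r₂)/2 = 37330 km.
At periapsis, r = 8460 km.
From the vis-viva equation, v = √[μ(2/r − 1/a_t)] = 9.141 km/s.

v = 9.14 km/s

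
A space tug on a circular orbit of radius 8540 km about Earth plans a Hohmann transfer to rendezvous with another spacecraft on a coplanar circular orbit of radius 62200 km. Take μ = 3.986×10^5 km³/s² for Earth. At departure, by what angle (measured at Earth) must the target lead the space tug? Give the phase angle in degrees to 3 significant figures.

Semi-major axis of the transfer orbit: a_t = (8540 + 62200)/2 = 35370 km.
Transfer time t = π√(a_t³/μ) = 33100 s.
The target's mean motion on its circular orbit is ω₂ = √(μ/r₂³) = 4.070×10^-5 rad/s.
Angle swept by the target during transfer: ω₂·t = 1.3472 rad = 77.19°.
Arrival is 180° from departure on the ellipse, so φ = 180° − 77.19° = 103°.

φ = 103°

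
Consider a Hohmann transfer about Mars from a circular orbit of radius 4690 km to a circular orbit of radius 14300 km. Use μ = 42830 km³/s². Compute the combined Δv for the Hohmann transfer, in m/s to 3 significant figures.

Δv = 1200 m/s

Semi-major axis of the transfer orbit: a_t = (4690 + 14300)/2 = 9495 km.
At r₁ the circular-orbit speed is v₁ = √(μ/r₁) = 3.0220 km/s.
On the transfer ellipse at r₁, vis-viva gives v_p = √[μ(2/r₁ − 1/a_t)] = 3.7086 km/s.
First burn Δv₁ = |v_p − v₁| = 0.6866 km/s.
At r₂, v₂ = √(μ/r₂) = 1.7306 km/s.
Transfer-orbit speed at r₂: v_a = √[μ(2/r₂ − 1/a_t)] = 1.2163 km/s.
Second burn Δv₂ = |v₂ − v_a| = 0.5143 km/s.
Total Δv = Δv₁ + Δv₂ = 1.201 km/s.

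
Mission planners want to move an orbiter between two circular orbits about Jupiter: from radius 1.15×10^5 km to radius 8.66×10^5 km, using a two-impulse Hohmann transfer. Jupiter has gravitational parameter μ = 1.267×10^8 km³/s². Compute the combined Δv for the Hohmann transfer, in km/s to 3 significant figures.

Transfer-ellipse semi-major axis a_t = (r₁ + r₂)/2 = (1.150×10^5 + 8.660×10^5)/2 = 4.905×10^5 km.
At r₁ the circular-orbit speed is v₁ = √(μ/r₁) = 33.19 km/s.
On the transfer ellipse at r₁, v² = μ(2/r − 1/a) gives v_p = √[μ(2/r₁ − 1/a_t)] = 44.10 km/s.
First burn Δv₁ = |v_p − v₁| = 10.91 km/s.
At r₂, v₂ = √(μ/r₂) = 12.096 km/s.
Transfer-orbit speed at r₂: v_a = √[μ(2/r₂ − 1/a_t)] = 5.8568 km/s.
Second burn Δv₂ = |v₂ − v_a| = 6.239 km/s.
Δv = Δv₁ + Δv₂ = 10.91 + 6.239 = 17.15 km/s.

Δv = 17.2 km/s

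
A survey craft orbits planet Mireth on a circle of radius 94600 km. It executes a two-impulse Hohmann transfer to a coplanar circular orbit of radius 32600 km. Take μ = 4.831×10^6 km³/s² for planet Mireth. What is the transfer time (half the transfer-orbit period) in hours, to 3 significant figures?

t = 6.37 hours

Semi-major axis of the transfer orbit: a_t = (94600 + 32600)/2 = 63600 km.
Half the transfer-orbit period gives t = π√(a_t³/μ) = 22930 s.
Converting: 22930 s ÷ 3600 s/hour = 6.37 hours.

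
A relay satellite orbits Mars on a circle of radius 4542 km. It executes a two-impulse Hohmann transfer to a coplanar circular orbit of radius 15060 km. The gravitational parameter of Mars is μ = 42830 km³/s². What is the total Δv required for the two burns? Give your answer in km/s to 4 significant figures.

The Hohmann ellipse has a_t = (r₁ + r₂)/2 = 9801 km.
Circular speed at r₁: v₁ = √(μ/r₁) = √(42830/4542) = 3.0708 km/s.
On the transfer ellipse at r₁, vis-viva gives v_p = √[μ(2/r₁ − 1/a_t)] = 3.8065 km/s.
First burn Δv₁ = |v_p − v₁| = 0.7357 km/s.
At r₂, v₂ = √(μ/r₂) = 1.6864 km/s.
Transfer-orbit speed at r₂: v_a = √[μ(2/r₂ − 1/a_t)] = 1.1480 km/s.
Second burn Δv₂ = |v₂ − v_a| = 0.5384 km/s.
Total Δv = Δv₁ + Δv₂ = 1.274 km/s.

Δv = 1.274 km/s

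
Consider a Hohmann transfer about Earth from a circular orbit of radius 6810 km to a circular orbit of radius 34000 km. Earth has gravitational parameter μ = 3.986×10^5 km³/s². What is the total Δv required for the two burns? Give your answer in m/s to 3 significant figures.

Transfer-ellipse semi-major axis a_t = (r₁ + r₂)/2 = (6810 + 34000)/2 = 20405 km.
Circular speed at r₁: v₁ = √(μ/r₁) = √(3.986×10^5/6810) = 7.651 km/s.
On the transfer ellipse at r₁, vis-viva equation gives v_p = √[μ(2/r₁ − 1/a_t)] = 9.876 km/s.
First burn Δv₁ = |v_p − v₁| = 2.225 km/s.
Circular speed at r₂: v₂ = √(μ/r₂) = 3.424 km/s.
Transfer-orbit speed at r₂: v_a = √[μ(2/r₂ − 1/a_t)] = 1.978 km/s.
Second burn Δv₂ = |v₂ − v_a| = 1.446 km/s.
Total Δv = Δv₁ + Δv₂ = 3.671 km/s.

Δv = 3670 m/s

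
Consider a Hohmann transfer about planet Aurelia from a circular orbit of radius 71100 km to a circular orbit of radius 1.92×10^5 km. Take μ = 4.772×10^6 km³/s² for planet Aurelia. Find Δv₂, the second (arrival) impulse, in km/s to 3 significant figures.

Δv₂ = 1.32 km/s

The Hohmann ellipse has a_t = (r₁ + r₂)/2 = 1.3155×10^5 km.
On the circular orbit at r = 1.920×10^5 km, v_c = √(μ/r) = 4.985 km/s.
Vis-viva on the transfer ellipse at r = 1.920×10^5 km gives v_t = √[μ(2/r − 1/a_t)] = 3.665 km/s.
Δv₂ = |v_t − v_c| = |3.665 − 4.985| = 1.320 km/s.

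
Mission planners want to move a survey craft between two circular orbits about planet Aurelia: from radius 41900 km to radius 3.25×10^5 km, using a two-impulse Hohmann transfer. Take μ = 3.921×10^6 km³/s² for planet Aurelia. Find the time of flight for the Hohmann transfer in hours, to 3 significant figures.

t = 34.6 hours

The Hohmann ellipse has a_t = (r₁ + r₂)/2 = 1.8345×10^5 km.
By Kepler's third law the transfer-orbit period is T = 2π√(a_t³/μ), so t = T/2 = 1.247×10^5 s.
Converting: 1.247×10^5 s ÷ 3600 s/hour = 34.6 hours.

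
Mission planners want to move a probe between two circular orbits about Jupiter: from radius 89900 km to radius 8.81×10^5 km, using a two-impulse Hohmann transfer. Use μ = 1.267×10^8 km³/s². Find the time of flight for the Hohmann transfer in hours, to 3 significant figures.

Transfer-ellipse semi-major axis a_t = (r₁ + r₂)/2 = (89900 + 8.810×10^5)/2 = 4.8545×10^5 km.
Transfer time t = π√(a_t³/μ) = π√((4.8545×10^5)³ / 1.267×10^8) = 94400 s.
Converting: 94400 s ÷ 3600 s/hour = 26.2 hours.

t = 26.2 hours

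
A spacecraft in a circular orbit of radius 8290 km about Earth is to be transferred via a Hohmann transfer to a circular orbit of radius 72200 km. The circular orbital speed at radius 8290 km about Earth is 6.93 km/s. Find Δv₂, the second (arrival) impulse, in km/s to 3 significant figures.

Δv₂ = 1.28 km/s

From the circular-orbit relation v² = μ/r at r = 8290 km: μ = v²r = (6.93)² × 8290 = 3.98126×10^5 km³/s².
Semi-major axis of the transfer orbit: a_t = (8290 + 72200)/2 = 40245 km.
On the circular orbit at r = 72200 km, v_c = √(μ/r) = 2.348 km/s.
Vis-viva on the transfer ellipse at r = 72200 km gives v_t = √[μ(2/r − 1/a_t)] = 1.066 km/s.
Δv₂ = |v_t − v_c| = |1.066 − 2.348| = 1.282 km/s.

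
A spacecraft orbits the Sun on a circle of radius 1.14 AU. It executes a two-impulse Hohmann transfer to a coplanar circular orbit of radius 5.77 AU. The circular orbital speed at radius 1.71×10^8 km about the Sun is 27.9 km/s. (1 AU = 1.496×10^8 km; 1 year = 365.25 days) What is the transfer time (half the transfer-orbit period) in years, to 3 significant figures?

t = 3.21 years

From the circular-orbit relation v² = μ/r at r = 1.71×10^8 km: μ = v²r = (27.9)² × 1.71×10^8 = 1.33108×10^11 km³/s².
In km: r₁ = 1.14 × 1.496×10^8 = 1.70544×10^8 km; r₂ = 5.77 × 1.496×10^8 = 8.63192×10^8 km.
Semi-major axis of the transfer orbit: a_t = (1.70544×10^8 + 8.63192×10^8)/2 = 5.16868×10^8 km.
By Kepler's third law the transfer-orbit period is T = 2π√(a_t³/μ), so t = T/2 = 1.012×10^8 s.
Converting: 1.012×10^8 s ÷ 3.15576×10^7 s/year (365.25 × 86400) = 3.21 years.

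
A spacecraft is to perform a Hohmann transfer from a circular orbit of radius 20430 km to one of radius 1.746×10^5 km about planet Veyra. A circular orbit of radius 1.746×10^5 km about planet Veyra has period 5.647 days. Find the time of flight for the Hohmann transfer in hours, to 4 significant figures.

t = 28.28 hours

From Kepler's third law T² = 4π²r³/μ at r = 1.746×10^5 km, T = 5.647 days = 5.647 × 86400 s = 4.879008×10^5 s: μ = 4π²r³/T² = 8.82733×10^5 km³/s².
Semi-major axis of the transfer orbit: a_t = (20430 + 1.746×10^5)/2 = 97515 km.
Half the transfer-orbit period gives t = π√(a_t³/μ) = 1.018×10^5 s.
Converting: 1.018×10^5 s ÷ 3600 s/hour = 28.28 hours.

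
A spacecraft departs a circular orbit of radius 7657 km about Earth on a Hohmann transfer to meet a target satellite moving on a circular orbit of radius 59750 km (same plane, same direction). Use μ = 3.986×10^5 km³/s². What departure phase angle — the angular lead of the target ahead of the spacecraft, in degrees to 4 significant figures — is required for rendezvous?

The Hohmann ellipse has a_t = (r₁ + r₂)/2 = 33703.5 km.
The half-period of the transfer ellipse is t = π√(a_t³/μ) = 30790 s.
The target's mean motion on its circular orbit is ω₂ = √(μ/r₂³) = 4.323×10^-5 rad/s.
Angle swept by the target during transfer: ω₂·t = 1.331 rad = 76.26°.
Arrival is 180° from departure on the ellipse, so φ = 180° − 76.26° = 103.7°.

φ = 103.7°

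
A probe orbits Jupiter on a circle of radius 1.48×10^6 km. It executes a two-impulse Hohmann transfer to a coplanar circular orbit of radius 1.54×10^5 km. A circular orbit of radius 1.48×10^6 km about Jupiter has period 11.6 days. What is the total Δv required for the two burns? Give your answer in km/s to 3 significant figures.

From Kepler's third law T² = 4π²r³/μ at r = 1.48×10^6 km, T = 11.6 days = 11.6 × 86400 s = 1.00224×10^6 s: μ = 4π²r³/T² = 1.27409×10^8 km³/s².
Transfer-ellipse semi-major axis a_t = (r₁ + r₂)/2 = (1.480×10^6 + 1.540×10^5)/2 = 8.170×10^5 km.
At r₁ the circular-orbit speed is v₁ = √(μ/r₁) = 9.278 km/s.
Transfer-orbit speed at r₁ (vis-viva equation): v_a = √[μ(2/r₁ − 1/a_t)] = 4.028 km/s.
First burn Δv₁ = |v_a − v₁| = 5.250 km/s.
At r₂, v₂ = √(μ/r₂) = 28.76 km/s.
Transfer-orbit speed at r₂: v_p = √[μ(2/r₂ − 1/a_t)] = 38.71 km/s.
Second burn Δv₂ = |v₂ − v_p| = 9.950 km/s.
Δv = Δv₁ + Δv₂ = 5.250 + 9.950 = 15.20 km/s.

Δv = 15.2 km/s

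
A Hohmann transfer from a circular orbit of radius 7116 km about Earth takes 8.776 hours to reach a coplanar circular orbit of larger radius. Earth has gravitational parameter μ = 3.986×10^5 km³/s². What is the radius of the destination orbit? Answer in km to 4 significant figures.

r₂ = 61460 km

Transfer time t = 8.776 hours = 31593.6 s, and t = π√(a_t³/μ).
So a_t = (μ t²/π²)^(1/3) = (3.986×10^5 × (31593.6)² / π²)^(1/3) = 34288 km.
Since a_t = (r₁ + r₂)/2, r₂ = 2a_t − r₁ = 2×34288 − 7116 = 61460 km.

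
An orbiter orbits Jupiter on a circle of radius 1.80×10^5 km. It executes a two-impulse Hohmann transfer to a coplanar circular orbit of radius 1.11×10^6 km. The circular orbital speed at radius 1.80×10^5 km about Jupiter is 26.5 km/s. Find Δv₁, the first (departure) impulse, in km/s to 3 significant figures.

Δv₁ = 8.26 km/s

From the circular-orbit relation v² = μ/r at r = 1.80×10^5 km: μ = v²r = (26.5)² × 1.80×10^5 = 1.26405×10^8 km³/s².
Semi-major axis of the transfer orbit: a_t = (1.800×10^5 + 1.110×10^6)/2 = 6.450×10^5 km.
Circular speed at r = 1.800×10^5 km: v_c = √(μ/r) = 26.500 km/s.
Vis-viva on the transfer ellipse at r = 1.800×10^5 km gives v_t = √[μ(2/r − 1/a_t)] = 34.764 km/s.
Δv₁ = |v_t − v_c| = |34.764 − 26.500| = 8.264 km/s.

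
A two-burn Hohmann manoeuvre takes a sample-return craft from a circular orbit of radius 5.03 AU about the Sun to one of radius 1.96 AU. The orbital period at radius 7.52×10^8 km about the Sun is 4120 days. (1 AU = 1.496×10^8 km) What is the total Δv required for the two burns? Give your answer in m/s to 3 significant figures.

Δv = 7580 m/s

From Kepler's third law T² = 4π²r³/μ at r = 7.52×10^8 km, T = 4120 days = 4120 × 86400 s = 3.55968×10^8 s: μ = 4π²r³/T² = 1.32493×10^11 km³/s².
In km: r₁ = 5.03 × 1.496×10^8 = 7.52488×10^8 km; r₂ = 1.96 × 1.496×10^8 = 2.93216×10^8 km.
The Hohmann ellipse has a_t = (r₁ + r₂)/2 = 5.22852×10^8 km.
Circular speed at r₁: v₁ = √(μ/r₁) = √(1.32493×10^11/7.52488×10^8) = 13.2692 km/s.
On the transfer ellipse at r₁, vis-viva gives v_a = √[μ(2/r₁ − 1/a_t)] = 9.93689 km/s.
First burn Δv₁ = |v_a − v₁| = 3.3323 km/s.
Circular speed at r₂: v₂ = √(μ/r₂) = 21.2570 km/s.
Transfer-orbit speed at r₂: v_p = √[μ(2/r₂ − 1/a_t)] = 25.5013 km/s.
Second burn Δv₂ = |v₂ − v_p| = 4.2443 km/s.
Total Δv = Δv₁ + Δv₂ = 7.577 km/s.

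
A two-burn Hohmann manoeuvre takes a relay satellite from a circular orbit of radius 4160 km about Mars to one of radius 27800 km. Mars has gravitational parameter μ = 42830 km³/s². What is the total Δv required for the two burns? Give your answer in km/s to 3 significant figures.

Δv = 1.63 km/s

The Hohmann ellipse has a_t = (r₁ + r₂)/2 = 15980 km.
Circular speed at r₁: v₁ = √(μ/r₁) = √(42830/4160) = 3.209 km/s.
On the transfer ellipse at r₁, vis-viva equation gives v_p = √[μ(2/r₁ − 1/a_t)] = 4.232 km/s.
First burn Δv₁ = |v_p − v₁| = 1.023 km/s.
At r₂, v₂ = √(μ/r₂) = 1.2412 km/s.
Transfer-orbit speed at r₂: v_a = √[μ(2/r₂ − 1/a_t)] = 0.63330 km/s.
Second burn Δv₂ = |v₂ − v_a| = 0.6079 km/s.
Total Δv = Δv₁ + Δv₂ = 1.631 km/s.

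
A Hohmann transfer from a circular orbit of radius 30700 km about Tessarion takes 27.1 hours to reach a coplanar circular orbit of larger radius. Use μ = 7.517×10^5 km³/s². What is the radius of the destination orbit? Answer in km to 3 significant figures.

r₂ = 1.49×10^5 km

Transfer time t = 27.1 hours = 97560 s, and t = π√(a_t³/μ).
So a_t = (μ t²/π²)^(1/3) = (7.517×10^5 × (97560)² / π²)^(1/3) = 89832 km.
Since a_t = (r₁ + r₂)/2, r₂ = 2a_t − r₁ = 2×89832 − 30700 = 1.48964×10^5 km.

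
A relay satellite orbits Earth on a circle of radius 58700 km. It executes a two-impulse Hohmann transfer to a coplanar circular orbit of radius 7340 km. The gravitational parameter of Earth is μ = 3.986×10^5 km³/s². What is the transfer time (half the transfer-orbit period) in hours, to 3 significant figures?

Semi-major axis of the transfer orbit: a_t = (58700 + 7340)/2 = 33020 km.
Half the transfer-orbit period gives t = π√(a_t³/μ) = 29860 s.
Converting: 29860 s ÷ 3600 s/hour = 8.29 hours.

t = 8.29 hours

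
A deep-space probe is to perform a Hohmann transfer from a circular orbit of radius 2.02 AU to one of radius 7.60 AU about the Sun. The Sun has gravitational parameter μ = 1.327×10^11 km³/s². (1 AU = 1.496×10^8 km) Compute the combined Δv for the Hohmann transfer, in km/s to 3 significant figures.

In km: r₁ = 2.02 × 1.496×10^8 = 3.02192×10^8 km; r₂ = 7.60 × 1.496×10^8 = 1.13696×10^9 km.
Semi-major axis of the transfer orbit: a_t = (3.02192×10^8 + 1.13696×10^9)/2 = 7.19576×10^8 km.
Circular speed at r₁: v₁ = √(μ/r₁) = √(1.327×10^11/3.02192×10^8) = 20.9553 km/s.
On the transfer ellipse at r₁, vis-viva equation gives v_p = √[μ(2/r₁ − 1/a_t)] = 26.3408 km/s.
First burn Δv₁ = |v_p − v₁| = 5.3855 km/s.
Circular speed at r₂: v₂ = √(μ/r₂) = 10.8035 km/s.
Transfer-orbit speed at r₂: v_a = √[μ(2/r₂ − 1/a_t)] = 7.00110 km/s.
Second burn Δv₂ = |v₂ − v_a| = 3.8024 km/s.
Total Δv = Δv₁ + Δv₂ = 9.188 km/s.

Δv = 9.19 km/s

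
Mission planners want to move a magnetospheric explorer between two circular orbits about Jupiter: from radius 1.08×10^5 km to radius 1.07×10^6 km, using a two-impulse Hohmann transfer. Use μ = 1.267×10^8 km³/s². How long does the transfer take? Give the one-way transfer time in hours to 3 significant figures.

Transfer-ellipse semi-major axis a_t = (r₁ + r₂)/2 = (1.080×10^5 + 1.070×10^6)/2 = 5.890×10^5 km.
Transfer time t = π√(a_t³/μ) = π√((5.890×10^5)³ / 1.267×10^8) = 1.2616×10^5 s.
Converting: 1.2616×10^5 s ÷ 3600 s/hour = 35.0 hours.

t = 35.0 hours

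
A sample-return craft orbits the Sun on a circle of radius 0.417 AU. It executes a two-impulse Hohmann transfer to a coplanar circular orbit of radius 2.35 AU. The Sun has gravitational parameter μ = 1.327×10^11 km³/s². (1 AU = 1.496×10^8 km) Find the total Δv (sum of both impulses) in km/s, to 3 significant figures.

Δv = 22.8 km/s

In km: r₁ = 0.417 × 1.496×10^8 = 6.23832×10^7 km; r₂ = 2.35 × 1.496×10^8 = 3.5156×10^8 km.
Transfer-ellipse semi-major axis a_t = (r₁ + r₂)/2 = (6.23832×10^7 + 3.5156×10^8)/2 = 2.069716×10^8 km.
Circular speed at r₁: v₁ = √(μ/r₁) = √(1.327×10^11/6.23832×10^7) = 46.12 km/s.
Transfer-orbit speed at r₁ (vis-viva): v_p = √[μ(2/r₁ − 1/a_t)] = 60.11 km/s.
First burn Δv₁ = |v_p − v₁| = 13.99 km/s.
Circular speed at r₂: v₂ = √(μ/r₂) = 19.428 km/s.
Transfer-orbit speed at r₂: v_a = √[μ(2/r₂ − 1/a_t)] = 10.666 km/s.
Second burn Δv₂ = |v₂ − v_a| = 8.762 km/s.
Total Δv = Δv₁ + Δv₂ = 22.75 km/s.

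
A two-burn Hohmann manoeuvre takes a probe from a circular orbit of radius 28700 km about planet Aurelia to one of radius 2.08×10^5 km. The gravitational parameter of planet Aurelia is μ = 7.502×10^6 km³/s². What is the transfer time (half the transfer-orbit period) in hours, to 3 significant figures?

The Hohmann ellipse has a_t = (r₁ + r₂)/2 = 1.1835×10^5 km.
Transfer time t = π√(a_t³/μ) = π√((1.1835×10^5)³ / 7.502×10^6) = 46700 s.
Converting: 46700 s ÷ 3600 s/hour = 13.0 hours.

t = 13.0 hours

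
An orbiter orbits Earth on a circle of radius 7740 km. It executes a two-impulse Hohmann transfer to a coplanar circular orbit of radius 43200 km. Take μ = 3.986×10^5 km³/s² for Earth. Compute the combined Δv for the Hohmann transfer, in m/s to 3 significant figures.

Δv = 3530 m/s

Transfer-ellipse semi-major axis a_t = (r₁ + r₂)/2 = (7740 + 43200)/2 = 25470 km.
Circular speed at r₁: v₁ = √(μ/r₁) = √(3.986×10^5/7740) = 7.176 km/s.
On the transfer ellipse at r₁, vis-viva gives v_p = √[μ(2/r₁ − 1/a_t)] = 9.346 km/s.
First burn Δv₁ = |v_p − v₁| = 2.170 km/s.
Circular speed at r₂: v₂ = √(μ/r₂) = 3.0376 km/s.
Transfer-orbit speed at r₂: v_a = √[μ(2/r₂ − 1/a_t)] = 1.6745 km/s.
Second burn Δv₂ = |v₂ − v_a| = 1.363 km/s.
Total Δv = Δv₁ + Δv₂ = 3.533 km/s.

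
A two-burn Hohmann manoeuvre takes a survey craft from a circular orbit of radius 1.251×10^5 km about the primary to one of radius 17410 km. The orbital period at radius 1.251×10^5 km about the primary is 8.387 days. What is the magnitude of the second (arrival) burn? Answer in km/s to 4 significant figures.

From Kepler's third law T² = 4π²r³/μ at r = 1.251×10^5 km, T = 8.387 days = 8.387 × 86400 s = 7.246368×10^5 s: μ = 4π²r³/T² = 1.47194×10^5 km³/s².
The Hohmann ellipse has a_t = (r₁ + r₂)/2 = 71255 km.
Circular speed at r = 17410 km: v_c = √(μ/r) = 2.908 km/s.
Transfer-orbit speed at the same r (vis-viva, a = a_t): v_t = √[μ(2/r − 1/a_t)] = 3.853 km/s.
Δv₂ = |v_t − v_c| = |3.853 − 2.908| = 0.9450 km/s.

Δv₂ = 0.9450 km/s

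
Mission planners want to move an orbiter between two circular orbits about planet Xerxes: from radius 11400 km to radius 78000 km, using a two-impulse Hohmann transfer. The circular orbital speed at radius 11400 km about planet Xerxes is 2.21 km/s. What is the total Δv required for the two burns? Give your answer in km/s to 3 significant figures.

Δv = 1.13 km/s

From the circular-orbit relation v² = μ/r at r = 11400 km: μ = v²r = (2.21)² × 11400 = 55678.7 km³/s².
Transfer-ellipse semi-major axis a_t = (r₁ + r₂)/2 = (11400 + 78000)/2 = 44700 km.
Circular speed at r₁: v₁ = √(μ/r₁) = √(55678.7/11400) = 2.21000 km/s.
Transfer-orbit speed at r₁ (v² = μ(2/r − 1/a)): v_p = √[μ(2/r₁ − 1/a_t)] = 2.91935 km/s.
First burn Δv₁ = |v_p − v₁| = 0.70935 km/s.
At r₂, v₂ = √(μ/r₂) = 0.84488 km/s.
Transfer-orbit speed at r₂: v_a = √[μ(2/r₂ − 1/a_t)] = 0.42667 km/s.
Second burn Δv₂ = |v₂ − v_a| = 0.41821 km/s.
Δv = Δv₁ + Δv₂ = 0.70935 + 0.41821 = 1.128 km/s.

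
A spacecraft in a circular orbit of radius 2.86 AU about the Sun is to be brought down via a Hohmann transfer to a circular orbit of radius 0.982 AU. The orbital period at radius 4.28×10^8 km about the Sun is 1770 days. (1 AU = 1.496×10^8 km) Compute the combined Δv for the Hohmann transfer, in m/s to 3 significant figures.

Δv = 11600 m/s

From Kepler's third law T² = 4π²r³/μ at r = 4.28×10^8 km, T = 1770 days = 1770 × 86400 s = 1.52928×10^8 s: μ = 4π²r³/T² = 1.32348×10^11 km³/s².
In km: r₁ = 2.86 × 1.496×10^8 = 4.27856×10^8 km; r₂ = 0.982 × 1.496×10^8 = 1.469072×10^8 km.
The Hohmann ellipse has a_t = (r₁ + r₂)/2 = 2.873816×10^8 km.
Circular speed at r₁: v₁ = √(μ/r₁) = √(1.32348×10^11/4.27856×10^8) = 17.588 km/s.
On the transfer ellipse at r₁, vis-viva gives v_a = √[μ(2/r₁ − 1/a_t)] = 12.575 km/s.
First burn Δv₁ = |v_a − v₁| = 5.013 km/s.
Circular speed at r₂: v₂ = √(μ/r₂) = 30.015 km/s.
Transfer-orbit speed at r₂: v_p = √[μ(2/r₂ − 1/a_t)] = 36.623 km/s.
Second burn Δv₂ = |v₂ − v_p| = 6.608 km/s.
Δv = Δv₁ + Δv₂ = 5.013 + 6.608 = 11.62 km/s.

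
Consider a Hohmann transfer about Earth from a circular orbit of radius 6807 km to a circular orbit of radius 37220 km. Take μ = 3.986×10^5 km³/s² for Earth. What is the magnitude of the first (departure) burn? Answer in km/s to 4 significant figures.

Semi-major axis of the transfer orbit: a_t = (6807 + 37220)/2 = 22013.5 km.
On the circular orbit at r = 6807 km, v_c = √(μ/r) = 7.652 km/s.
Transfer-orbit speed at the same r (vis-viva, a = a_t): v_t = √[μ(2/r − 1/a_t)] = 9.950 km/s.
Δv₁ = |v_t − v_c| = |9.950 − 7.652| = 2.298 km/s.

Δv₁ = 2.298 km/s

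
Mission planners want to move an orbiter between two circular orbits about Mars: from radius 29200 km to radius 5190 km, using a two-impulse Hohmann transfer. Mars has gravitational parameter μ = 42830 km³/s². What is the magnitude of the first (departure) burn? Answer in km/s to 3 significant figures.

Transfer-ellipse semi-major axis a_t = (r₁ + r₂)/2 = (29200 + 5190)/2 = 17195 km.
On the circular orbit at r = 29200 km, v_c = √(μ/r) = 1.2111 km/s.
Transfer-orbit speed at the same r (vis-viva, a = a_t): v_t = √[μ(2/r − 1/a_t)] = 0.66537 km/s.
Δv₁ = |v_t − v_c| = |0.66537 − 1.2111| = 0.5457 km/s.

Δv₁ = 0.546 km/s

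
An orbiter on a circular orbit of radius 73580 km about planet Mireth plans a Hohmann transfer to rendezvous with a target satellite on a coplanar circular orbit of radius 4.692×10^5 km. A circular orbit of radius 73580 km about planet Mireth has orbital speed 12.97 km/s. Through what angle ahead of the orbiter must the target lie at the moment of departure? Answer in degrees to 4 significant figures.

From the circular-orbit relation v² = μ/r at r = 73580 km: μ = v²r = (12.97)² × 73580 = 1.23777×10^7 km³/s².
The Hohmann ellipse has a_t = (r₁ + r₂)/2 = 2.7139×10^5 km.
The half-period of the transfer ellipse is t = π√(a_t³/μ) = 1.262×10^5 s.
Target angular speed ω₂ = √(μ/r₂³) = 1.095×10^-5 rad/s.
Angle swept by the target during transfer: ω₂·t = 1.382 rad = 79.18°.
The orbiter traverses 180° on the transfer ellipse, so the target must lead by 180° − 79.18° = 100.8°.

φ = 100.8°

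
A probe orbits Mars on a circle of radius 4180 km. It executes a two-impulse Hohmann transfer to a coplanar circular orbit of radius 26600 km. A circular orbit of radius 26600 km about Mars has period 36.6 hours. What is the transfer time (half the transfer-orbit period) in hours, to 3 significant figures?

t = 8.05 hours

From Kepler's third law T² = 4π²r³/μ at r = 26600 km, T = 36.6 hours = 36.6 × 3600 s = 1.3176×10^5 s: μ = 4π²r³/T² = 42799.4 km³/s².
Transfer-ellipse semi-major axis a_t = (r₁ + r₂)/2 = (4180 + 26600)/2 = 15390 km.
Transfer time t = π√(a_t³/μ) = π√((15390)³ / 42799.4) = 28990 s.
Converting: 28990 s ÷ 3600 s/hour = 8.05 hours.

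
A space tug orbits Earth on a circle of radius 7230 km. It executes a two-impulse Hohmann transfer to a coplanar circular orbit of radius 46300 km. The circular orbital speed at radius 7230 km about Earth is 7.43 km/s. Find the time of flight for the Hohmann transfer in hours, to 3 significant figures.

t = 6.05 hours

From the circular-orbit relation v² = μ/r at r = 7230 km: μ = v²r = (7.43)² × 7230 = 3.99131×10^5 km³/s².
The Hohmann ellipse has a_t = (r₁ + r₂)/2 = 26765 km.
Half the transfer-orbit period gives t = π√(a_t³/μ) = 21770 s.
Converting: 21770 s ÷ 3600 s/hour = 6.05 hours.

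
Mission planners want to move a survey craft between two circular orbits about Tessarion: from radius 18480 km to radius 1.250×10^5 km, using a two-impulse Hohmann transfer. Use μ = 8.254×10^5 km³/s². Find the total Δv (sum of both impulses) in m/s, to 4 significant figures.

Transfer-ellipse semi-major axis a_t = (r₁ + r₂)/2 = (18480 + 1.250×10^5)/2 = 71740 km.
Circular speed at r₁: v₁ = √(μ/r₁) = √(8.254×10^5/18480) = 6.683 km/s.
Transfer-orbit speed at r₁ (v² = μ(2/r − 1/a)): v_p = √[μ(2/r₁ − 1/a_t)] = 8.822 km/s.
First burn Δv₁ = |v_p − v₁| = 2.139 km/s.
At r₂, v₂ = √(μ/r₂) = 2.56967 km/s.
Transfer-orbit speed at r₂: v_a = √[μ(2/r₂ − 1/a_t)] = 1.30421 km/s.
Second burn Δv₂ = |v₂ − v_a| = 1.265 km/s.
Total Δv = Δv₁ + Δv₂ = 3.404 km/s.

Δv = 3404 m/s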